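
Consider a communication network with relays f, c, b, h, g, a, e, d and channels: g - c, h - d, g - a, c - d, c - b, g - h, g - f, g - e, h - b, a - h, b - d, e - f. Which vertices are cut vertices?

g

Removing g increases the component count from 1 to 2, so g is a cut vertex.
By contrast removing f leaves 1 component; it is not a cut vertex. No other vertex is a cut vertex either.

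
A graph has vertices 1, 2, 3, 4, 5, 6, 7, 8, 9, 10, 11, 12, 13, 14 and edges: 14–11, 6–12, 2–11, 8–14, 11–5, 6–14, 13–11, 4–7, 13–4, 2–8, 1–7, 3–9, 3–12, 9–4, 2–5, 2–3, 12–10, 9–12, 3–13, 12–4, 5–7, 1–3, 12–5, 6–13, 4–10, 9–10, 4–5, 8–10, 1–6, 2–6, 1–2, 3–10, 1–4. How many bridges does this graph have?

0

The edges on the cycle 3-9-4-10-12-3 are not bridges since each lies on that cycle.
Every edge lies on some cycle, so there are no bridges.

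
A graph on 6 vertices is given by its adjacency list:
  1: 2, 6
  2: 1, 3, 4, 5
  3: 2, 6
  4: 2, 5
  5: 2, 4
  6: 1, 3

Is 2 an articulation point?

Yes

Deleting 2 raises the number of components from 1 to 2, so 2 is a cut vertex.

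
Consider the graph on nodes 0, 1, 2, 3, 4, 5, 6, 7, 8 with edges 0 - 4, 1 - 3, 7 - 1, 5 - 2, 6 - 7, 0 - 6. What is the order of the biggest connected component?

8 is isolated — a component by itself.
Starting from 2 we can reach 2, 5. That is one component of size 2.
Starting from 0 we can reach 0, 1, 3, 4, 6, 7. That is one component of size 6.
The largest has 6 vertices.

6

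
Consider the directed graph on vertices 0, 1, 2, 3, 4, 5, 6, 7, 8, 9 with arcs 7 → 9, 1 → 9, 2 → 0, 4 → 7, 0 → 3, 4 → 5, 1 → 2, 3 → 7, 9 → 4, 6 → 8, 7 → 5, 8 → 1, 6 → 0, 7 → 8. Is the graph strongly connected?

No

There is no directed path from 7 to 6, so the graph is not strongly connected.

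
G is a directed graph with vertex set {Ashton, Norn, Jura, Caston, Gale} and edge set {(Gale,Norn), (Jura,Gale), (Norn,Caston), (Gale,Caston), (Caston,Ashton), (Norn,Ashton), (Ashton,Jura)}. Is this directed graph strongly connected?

From Caston we can reach every vertex (Gale, Jura, Norn, Ashton, Caston), and every vertex can reach Caston (Gale, Jura, Norn, Ashton, Caston). So the whole graph is one strongly connected component.

Yes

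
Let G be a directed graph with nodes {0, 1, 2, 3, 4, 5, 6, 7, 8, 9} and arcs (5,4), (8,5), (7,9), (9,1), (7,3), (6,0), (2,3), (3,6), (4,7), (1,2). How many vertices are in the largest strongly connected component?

{7} is an SCC by itself.
{8} is an SCC by itself.
{4} is an SCC by itself.
{2} is an SCC by itself.
{0} is an SCC by itself.
(and 5 more singleton SCCs)
The largest has 1 vertex.

1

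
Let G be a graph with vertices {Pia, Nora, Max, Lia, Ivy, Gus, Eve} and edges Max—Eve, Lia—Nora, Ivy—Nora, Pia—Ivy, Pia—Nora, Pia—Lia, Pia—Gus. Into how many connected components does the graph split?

Starting from Eve we can reach Eve, Max. That is one component of size 2.
Starting from Gus we can reach Gus, Ivy, Lia, Pia, Nora. That is one component of size 5.
Total: 2 components.

2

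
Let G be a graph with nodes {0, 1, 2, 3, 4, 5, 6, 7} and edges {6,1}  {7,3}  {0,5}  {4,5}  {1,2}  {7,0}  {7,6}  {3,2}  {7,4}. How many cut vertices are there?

Removing 7 increases the component count from 1 to 2, so 7 is a cut vertex.
By contrast removing 2 leaves 1 component; it is not a cut vertex. No other vertex is a cut vertex either.

1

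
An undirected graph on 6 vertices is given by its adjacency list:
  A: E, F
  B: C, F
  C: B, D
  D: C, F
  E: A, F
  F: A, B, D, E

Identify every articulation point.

F

Removing F increases the component count from 1 to 2, so F is a cut vertex.
By contrast removing E leaves 1 component; it is not a cut vertex. No other vertex is a cut vertex either.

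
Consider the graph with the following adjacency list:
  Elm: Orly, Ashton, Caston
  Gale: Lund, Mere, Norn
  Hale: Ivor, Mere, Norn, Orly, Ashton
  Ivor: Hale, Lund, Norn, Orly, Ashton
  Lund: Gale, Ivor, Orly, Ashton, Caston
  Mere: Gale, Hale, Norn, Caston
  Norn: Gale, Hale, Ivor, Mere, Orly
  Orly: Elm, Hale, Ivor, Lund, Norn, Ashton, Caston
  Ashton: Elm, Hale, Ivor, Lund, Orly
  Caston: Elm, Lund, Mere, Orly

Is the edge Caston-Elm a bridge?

After removing Caston-Elm, the path Caston-Orly-Elm still connects them, so the edge is not a bridge.

No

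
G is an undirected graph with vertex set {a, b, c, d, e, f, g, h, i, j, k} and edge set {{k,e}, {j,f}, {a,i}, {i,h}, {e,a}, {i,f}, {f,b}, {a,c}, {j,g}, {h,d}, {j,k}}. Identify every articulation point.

a, f, h, i, j

Removing a increases the component count from 1 to 2, so a is a cut vertex.
Removing f increases the component count from 1 to 2, so f is a cut vertex.
Removing h increases the component count from 1 to 2, so h is a cut vertex.
Likewise i, j are cut vertices.
By contrast removing g leaves 1 component; it is not a cut vertex. No other vertex is a cut vertex either.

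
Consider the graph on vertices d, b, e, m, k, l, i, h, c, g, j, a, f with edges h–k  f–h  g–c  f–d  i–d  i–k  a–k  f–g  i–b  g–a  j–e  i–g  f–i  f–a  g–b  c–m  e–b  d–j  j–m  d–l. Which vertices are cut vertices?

d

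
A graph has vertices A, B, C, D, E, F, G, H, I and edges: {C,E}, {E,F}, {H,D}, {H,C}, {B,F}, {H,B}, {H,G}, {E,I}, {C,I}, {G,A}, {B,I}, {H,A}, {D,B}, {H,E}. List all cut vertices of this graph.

Removing H increases the component count from 1 to 2, so H is a cut vertex.
By contrast removing I leaves 1 component; it is not a cut vertex. No other vertex is a cut vertex either.

H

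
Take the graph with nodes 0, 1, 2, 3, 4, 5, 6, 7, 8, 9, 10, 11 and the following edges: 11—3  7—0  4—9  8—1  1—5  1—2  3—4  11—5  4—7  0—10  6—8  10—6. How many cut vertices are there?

Removing 1 increases the component count from 1 to 2, so 1 is a cut vertex.
Removing 4 increases the component count from 1 to 2, so 4 is a cut vertex.
By contrast removing 8 leaves 1 component; it is not a cut vertex. No other vertex is a cut vertex either.

2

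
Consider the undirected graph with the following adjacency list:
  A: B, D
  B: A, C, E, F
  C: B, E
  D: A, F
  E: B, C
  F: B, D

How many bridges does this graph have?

The edges on the cycle B-E-C-B are not bridges since each lies on that cycle.
Every edge lies on some cycle, so there are no bridges.

0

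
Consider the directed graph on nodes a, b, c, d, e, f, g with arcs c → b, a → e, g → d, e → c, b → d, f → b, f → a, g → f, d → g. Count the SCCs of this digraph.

{a, b, c, d, e, f, g} are all mutually reachable — one SCC of size 7.
That gives 1 strongly connected component.

1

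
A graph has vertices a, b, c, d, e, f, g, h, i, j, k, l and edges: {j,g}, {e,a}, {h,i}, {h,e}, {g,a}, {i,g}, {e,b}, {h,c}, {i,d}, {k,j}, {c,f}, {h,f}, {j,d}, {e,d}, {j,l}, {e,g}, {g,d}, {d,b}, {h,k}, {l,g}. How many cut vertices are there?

Removing h increases the component count from 1 to 2, so h is a cut vertex.
By contrast removing l leaves 1 component; it is not a cut vertex. No other vertex is a cut vertex either.

1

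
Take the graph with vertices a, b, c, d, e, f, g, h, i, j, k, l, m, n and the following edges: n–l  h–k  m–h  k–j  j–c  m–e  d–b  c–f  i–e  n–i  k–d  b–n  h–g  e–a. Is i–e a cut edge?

After removing i–e, the path i-n-b-d-k-h-m-e still connects them, so the edge is not a bridge.

No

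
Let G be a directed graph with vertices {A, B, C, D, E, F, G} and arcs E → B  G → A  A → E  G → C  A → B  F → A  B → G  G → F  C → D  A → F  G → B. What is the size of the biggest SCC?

5

{A, B, E, F, G} are all mutually reachable — one SCC of size 5.
{C} is an SCC by itself.
{D} is an SCC by itself.
The largest has 5 vertices.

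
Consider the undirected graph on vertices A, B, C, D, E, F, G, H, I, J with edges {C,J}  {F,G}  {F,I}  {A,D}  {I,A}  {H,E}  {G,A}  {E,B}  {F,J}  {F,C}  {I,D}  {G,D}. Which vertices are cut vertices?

E, F

Removing E increases the component count from 2 to 3, so E is a cut vertex.
Removing F increases the component count from 2 to 3, so F is a cut vertex.
By contrast removing C leaves 2 components; it is not a cut vertex. No other vertex is a cut vertex either.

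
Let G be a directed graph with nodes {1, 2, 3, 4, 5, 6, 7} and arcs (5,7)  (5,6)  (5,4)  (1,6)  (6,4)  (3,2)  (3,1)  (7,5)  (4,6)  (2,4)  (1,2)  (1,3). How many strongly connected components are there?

{1, 3} are all mutually reachable — one SCC of size 2.
{4, 6} are all mutually reachable — one SCC of size 2.
{5, 7} are all mutually reachable — one SCC of size 2.
{2} is an SCC by itself.
That gives 4 strongly connected components.

4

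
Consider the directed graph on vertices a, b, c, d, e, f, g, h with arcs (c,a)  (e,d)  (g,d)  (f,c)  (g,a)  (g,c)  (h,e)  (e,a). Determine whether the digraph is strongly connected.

No

There is no directed path from g to e, so the graph is not strongly connected.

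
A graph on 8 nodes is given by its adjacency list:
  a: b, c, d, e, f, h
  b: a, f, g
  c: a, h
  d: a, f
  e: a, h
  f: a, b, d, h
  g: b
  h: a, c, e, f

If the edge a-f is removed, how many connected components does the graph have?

a and f are still connected via a-h-f, so the component count stays at 1.

1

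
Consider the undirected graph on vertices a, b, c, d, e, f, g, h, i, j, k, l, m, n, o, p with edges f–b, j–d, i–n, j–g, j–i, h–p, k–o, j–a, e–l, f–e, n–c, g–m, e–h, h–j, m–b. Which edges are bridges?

The edges on the cycle f-e-h-j-g-m-b-f are not bridges since each lies on that cycle.
But removing p–h disconnects p from h; removing j–i disconnects j from i; removing j–d disconnects j from d; removing n–i disconnects n from i — these are bridges.
In total 8 edges are bridges.

a-j, c-n, d-j, e-l, h-p, i-j, i-n, k-o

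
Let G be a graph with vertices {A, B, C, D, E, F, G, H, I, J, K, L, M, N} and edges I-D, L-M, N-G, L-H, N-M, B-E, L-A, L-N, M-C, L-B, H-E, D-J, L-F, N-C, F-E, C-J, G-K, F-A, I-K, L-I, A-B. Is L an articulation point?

Yes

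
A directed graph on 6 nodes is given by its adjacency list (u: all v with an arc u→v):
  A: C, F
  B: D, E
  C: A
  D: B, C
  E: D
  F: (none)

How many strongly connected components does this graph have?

3

{B, D, E} are all mutually reachable — one SCC of size 3.
{A, C} are all mutually reachable — one SCC of size 2.
{F} is an SCC by itself.
That gives 3 strongly connected components.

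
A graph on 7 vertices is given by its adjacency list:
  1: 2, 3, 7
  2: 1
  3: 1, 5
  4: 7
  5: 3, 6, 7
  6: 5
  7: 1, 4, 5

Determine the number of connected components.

1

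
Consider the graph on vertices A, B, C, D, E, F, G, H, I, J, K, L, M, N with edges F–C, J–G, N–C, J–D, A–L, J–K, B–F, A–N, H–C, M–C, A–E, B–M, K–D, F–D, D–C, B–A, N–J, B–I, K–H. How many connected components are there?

1

Starting from A we can reach A, B, C, D, E, F, G, H, I, J, K, L, M, N. That is one component of size 14.
Total: 1 component.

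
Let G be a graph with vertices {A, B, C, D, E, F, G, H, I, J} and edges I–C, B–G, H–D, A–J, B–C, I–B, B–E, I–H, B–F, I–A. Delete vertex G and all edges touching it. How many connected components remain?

With G gone, the remaining components are: {A, B, C, D, E, F, H, I, J}.
That is 1 component.

1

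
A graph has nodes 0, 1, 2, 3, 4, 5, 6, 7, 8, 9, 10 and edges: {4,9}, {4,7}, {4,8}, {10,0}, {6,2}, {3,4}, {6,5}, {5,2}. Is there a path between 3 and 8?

Yes

From 3 we can reach 3, 4, 7, 8, 9, which includes 8.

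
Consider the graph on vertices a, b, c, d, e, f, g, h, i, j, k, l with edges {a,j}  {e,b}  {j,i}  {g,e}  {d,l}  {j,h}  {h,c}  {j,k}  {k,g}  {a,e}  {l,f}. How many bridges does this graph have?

The edges on the cycle a-j-k-g-e-a are not bridges since each lies on that cycle.
But removing e–b disconnects e from b; removing j–i disconnects j from i; removing d–l disconnects d from l; removing j–h disconnects j from h — these are bridges.
In total 6 edges are bridges.

6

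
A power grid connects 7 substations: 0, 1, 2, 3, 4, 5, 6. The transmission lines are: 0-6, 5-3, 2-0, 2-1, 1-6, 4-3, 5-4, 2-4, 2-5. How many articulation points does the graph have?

1

Removing 2 increases the component count from 1 to 2, so 2 is a cut vertex.
By contrast removing 4 leaves 1 component; it is not a cut vertex. No other vertex is a cut vertex either.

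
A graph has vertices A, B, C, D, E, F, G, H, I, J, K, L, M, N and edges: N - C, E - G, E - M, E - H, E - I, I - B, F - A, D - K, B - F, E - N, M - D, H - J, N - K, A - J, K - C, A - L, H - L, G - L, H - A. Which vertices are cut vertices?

E

Removing E increases the component count from 1 to 2, so E is a cut vertex.
By contrast removing M leaves 1 component; it is not a cut vertex. No other vertex is a cut vertex either.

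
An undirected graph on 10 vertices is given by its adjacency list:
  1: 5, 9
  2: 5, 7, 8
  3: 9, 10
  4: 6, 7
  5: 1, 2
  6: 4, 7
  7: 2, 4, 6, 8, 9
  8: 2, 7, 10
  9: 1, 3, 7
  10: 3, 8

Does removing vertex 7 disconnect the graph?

Yes

Deleting 7 raises the number of components from 1 to 2, so 7 is a cut vertex.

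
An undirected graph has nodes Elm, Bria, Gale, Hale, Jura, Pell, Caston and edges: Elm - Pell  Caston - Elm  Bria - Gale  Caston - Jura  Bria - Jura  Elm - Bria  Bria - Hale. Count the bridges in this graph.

3

The edges on the cycle Caston-Elm-Bria-Jura-Caston are not bridges since each lies on that cycle.
But removing Bria - Hale disconnects Bria from Hale; removing Elm - Pell disconnects Elm from Pell; removing Bria - Gale disconnects Bria from Gale — these are bridges.
That makes 3 bridges.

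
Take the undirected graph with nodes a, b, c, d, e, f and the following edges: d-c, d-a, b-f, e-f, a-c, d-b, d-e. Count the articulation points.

1

Removing d increases the component count from 1 to 2, so d is a cut vertex.
By contrast removing f leaves 1 component; it is not a cut vertex. No other vertex is a cut vertex either.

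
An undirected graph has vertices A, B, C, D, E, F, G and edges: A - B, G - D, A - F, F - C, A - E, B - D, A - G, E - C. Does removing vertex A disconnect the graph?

Deleting A raises the number of components from 1 to 2, so A is a cut vertex.

Yes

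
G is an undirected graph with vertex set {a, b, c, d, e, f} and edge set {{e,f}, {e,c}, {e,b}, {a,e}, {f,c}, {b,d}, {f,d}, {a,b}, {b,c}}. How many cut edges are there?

The edges on the cycle a-e-f-c-b-a are not bridges since each lies on that cycle.
Every edge lies on some cycle, so there are no bridges.

0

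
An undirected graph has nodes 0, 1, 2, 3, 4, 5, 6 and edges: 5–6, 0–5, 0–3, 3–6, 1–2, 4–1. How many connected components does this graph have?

Starting from 1 we can reach 1, 2, 4. That is one component of size 3.
Starting from 0 we can reach 0, 3, 5, 6. That is one component of size 4.
Total: 2 components.

2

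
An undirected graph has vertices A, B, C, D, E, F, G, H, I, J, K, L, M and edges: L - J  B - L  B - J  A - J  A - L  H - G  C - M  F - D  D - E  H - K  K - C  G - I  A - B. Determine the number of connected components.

Starting from D we can reach D, E, F. That is one component of size 3.
Starting from A we can reach A, B, J, L. That is one component of size 4.
Starting from C we can reach C, G, H, I, K, M. That is one component of size 6.
Total: 3 components.

3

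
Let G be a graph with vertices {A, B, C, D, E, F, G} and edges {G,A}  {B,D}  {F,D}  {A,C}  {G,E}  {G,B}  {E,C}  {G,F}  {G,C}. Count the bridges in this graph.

0

The edges on the cycle G-B-D-F-G are not bridges since each lies on that cycle.
Every edge lies on some cycle, so there are no bridges.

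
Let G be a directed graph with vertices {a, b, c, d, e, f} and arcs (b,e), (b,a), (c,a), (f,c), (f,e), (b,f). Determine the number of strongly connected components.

{b} is an SCC by itself.
{d} is an SCC by itself.
{a} is an SCC by itself.
{f} is an SCC by itself.
{c} is an SCC by itself.
(and 1 more singleton SCC)
That gives 6 strongly connected components.

6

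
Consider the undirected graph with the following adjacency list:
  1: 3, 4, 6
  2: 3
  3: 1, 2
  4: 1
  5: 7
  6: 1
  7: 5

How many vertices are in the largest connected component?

Starting from 5 we can reach 5, 7. That is one component of size 2.
Starting from 1 we can reach 1, 2, 3, 4, 6. That is one component of size 5.
The largest has 5 vertices.

5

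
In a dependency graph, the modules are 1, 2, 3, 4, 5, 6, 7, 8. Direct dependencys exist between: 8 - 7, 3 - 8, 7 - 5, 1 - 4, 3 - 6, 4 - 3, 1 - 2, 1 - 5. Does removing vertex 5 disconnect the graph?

No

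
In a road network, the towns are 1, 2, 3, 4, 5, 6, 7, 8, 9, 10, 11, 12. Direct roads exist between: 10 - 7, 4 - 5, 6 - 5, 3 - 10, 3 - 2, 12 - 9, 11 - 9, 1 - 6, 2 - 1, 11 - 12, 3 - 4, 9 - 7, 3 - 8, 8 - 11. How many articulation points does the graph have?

Removing 3 increases the component count from 1 to 2, so 3 is a cut vertex.
By contrast removing 10 leaves 1 component; it is not a cut vertex. No other vertex is a cut vertex either.

1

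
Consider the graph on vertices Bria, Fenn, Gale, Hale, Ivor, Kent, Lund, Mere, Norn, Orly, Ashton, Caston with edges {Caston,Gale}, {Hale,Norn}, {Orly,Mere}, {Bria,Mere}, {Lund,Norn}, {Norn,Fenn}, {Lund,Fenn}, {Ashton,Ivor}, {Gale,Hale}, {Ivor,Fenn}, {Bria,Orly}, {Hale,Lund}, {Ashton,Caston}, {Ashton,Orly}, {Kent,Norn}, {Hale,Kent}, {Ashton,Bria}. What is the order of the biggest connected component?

Starting from Bria we can reach Bria, Fenn, Gale, Hale, Ivor, Kent, Lund, Mere, Norn, Orly, Ashton, Caston. That is one component of size 12.
The largest has 12 vertices.

12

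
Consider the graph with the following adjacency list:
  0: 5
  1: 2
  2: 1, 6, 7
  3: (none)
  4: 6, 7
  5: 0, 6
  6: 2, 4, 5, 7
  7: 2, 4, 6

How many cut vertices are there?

Removing 2 increases the component count from 2 to 3, so 2 is a cut vertex.
Removing 5 increases the component count from 2 to 3, so 5 is a cut vertex.
Removing 6 increases the component count from 2 to 3, so 6 is a cut vertex.
By contrast removing 0 leaves 2 components; it is not a cut vertex. No other vertex is a cut vertex either.

3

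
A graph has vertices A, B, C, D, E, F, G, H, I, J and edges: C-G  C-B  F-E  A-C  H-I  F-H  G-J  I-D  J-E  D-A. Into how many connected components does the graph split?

Starting from A we can reach A, B, C, D, E, F, G, H, I, J. That is one component of size 10.
Total: 1 component.

1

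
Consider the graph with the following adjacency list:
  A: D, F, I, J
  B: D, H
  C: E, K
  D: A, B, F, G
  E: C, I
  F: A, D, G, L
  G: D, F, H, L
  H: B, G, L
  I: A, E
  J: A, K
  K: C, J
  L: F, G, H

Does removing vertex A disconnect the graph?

Deleting A raises the number of components from 1 to 2, so A is a cut vertex.

Yes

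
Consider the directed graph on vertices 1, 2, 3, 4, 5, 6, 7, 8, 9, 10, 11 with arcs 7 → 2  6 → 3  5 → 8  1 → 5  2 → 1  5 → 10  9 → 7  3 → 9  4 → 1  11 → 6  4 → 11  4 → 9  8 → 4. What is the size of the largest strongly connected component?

10

{1, 2, 3, 4, 5, 6, 7, 8, 9, 11} are all mutually reachable — one SCC of size 10.
{10} is an SCC by itself.
The largest has 10 vertices.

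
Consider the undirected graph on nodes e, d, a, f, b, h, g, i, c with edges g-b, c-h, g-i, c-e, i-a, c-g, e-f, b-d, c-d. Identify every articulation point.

c, e, g, i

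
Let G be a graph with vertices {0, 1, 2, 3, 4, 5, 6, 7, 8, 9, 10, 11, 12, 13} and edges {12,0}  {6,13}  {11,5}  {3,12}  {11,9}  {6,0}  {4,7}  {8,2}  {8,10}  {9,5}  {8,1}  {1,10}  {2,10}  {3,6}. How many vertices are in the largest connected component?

5

Starting from 4 we can reach 4, 7. That is one component of size 2.
Starting from 5 we can reach 5, 9, 11. That is one component of size 3.
Starting from 1 we can reach 1, 2, 8, 10. That is one component of size 4.
Starting from 0 we can reach 0, 3, 6, 12, 13. That is one component of size 5.
The largest has 5 vertices.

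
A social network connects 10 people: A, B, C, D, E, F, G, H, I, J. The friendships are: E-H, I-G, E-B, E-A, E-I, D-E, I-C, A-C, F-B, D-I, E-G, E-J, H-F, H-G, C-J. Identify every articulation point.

none

Removing B, for instance, still leaves 1 component. No single vertex removal increases the component count — the graph has no articulation points.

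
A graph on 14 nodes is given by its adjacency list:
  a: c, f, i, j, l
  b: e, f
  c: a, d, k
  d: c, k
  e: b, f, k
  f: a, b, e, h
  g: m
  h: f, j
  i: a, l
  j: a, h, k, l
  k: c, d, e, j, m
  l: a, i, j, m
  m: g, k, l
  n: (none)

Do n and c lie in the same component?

No

The component containing n is {n}, and c is not in it.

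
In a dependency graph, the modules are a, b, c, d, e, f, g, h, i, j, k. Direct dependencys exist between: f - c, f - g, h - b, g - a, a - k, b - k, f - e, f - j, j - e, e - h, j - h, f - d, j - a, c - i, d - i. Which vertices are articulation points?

f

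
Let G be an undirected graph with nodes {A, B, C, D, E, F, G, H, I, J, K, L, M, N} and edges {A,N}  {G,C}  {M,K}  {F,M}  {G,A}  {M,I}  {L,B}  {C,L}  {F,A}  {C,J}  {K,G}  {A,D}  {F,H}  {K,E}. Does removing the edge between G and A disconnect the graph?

No

After removing G - A, the path G-K-M-F-A still connects them, so the edge is not a bridge.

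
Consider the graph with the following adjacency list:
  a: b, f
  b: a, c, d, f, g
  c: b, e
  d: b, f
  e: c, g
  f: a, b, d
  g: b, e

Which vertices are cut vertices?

Removing b increases the component count from 1 to 2, so b is a cut vertex.
By contrast removing e leaves 1 component; it is not a cut vertex. No other vertex is a cut vertex either.

b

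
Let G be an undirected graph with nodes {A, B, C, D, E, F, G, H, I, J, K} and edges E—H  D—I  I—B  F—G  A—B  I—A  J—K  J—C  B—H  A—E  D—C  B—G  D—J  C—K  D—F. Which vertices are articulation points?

Removing D increases the component count from 1 to 2, so D is a cut vertex.
By contrast removing K leaves 1 component; it is not a cut vertex. No other vertex is a cut vertex either.

D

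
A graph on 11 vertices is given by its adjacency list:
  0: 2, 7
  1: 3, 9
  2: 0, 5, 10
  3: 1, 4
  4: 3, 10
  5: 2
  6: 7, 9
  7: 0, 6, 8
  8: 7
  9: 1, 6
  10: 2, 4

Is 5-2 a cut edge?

Removing 5-2 leaves no path between 5 and 2: the component count goes from 1 to 2. So it is a bridge.

Yes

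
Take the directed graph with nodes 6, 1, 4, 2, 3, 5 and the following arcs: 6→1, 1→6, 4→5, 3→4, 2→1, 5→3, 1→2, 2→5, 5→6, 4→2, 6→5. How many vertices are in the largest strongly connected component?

{1, 2, 3, 4, 5, 6} are all mutually reachable — one SCC of size 6.
The largest has 6 vertices.

6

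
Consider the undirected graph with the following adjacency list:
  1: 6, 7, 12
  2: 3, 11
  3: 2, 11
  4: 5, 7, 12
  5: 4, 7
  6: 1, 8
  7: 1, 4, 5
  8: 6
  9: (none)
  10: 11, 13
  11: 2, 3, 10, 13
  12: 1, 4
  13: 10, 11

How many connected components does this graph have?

9 is isolated — a component by itself.
Starting from 2 we can reach 2, 3, 10, 11, 13. That is one component of size 5.
Starting from 1 we can reach 1, 4, 5, 6, 7, 8, 12. That is one component of size 7.
Total: 3 components.

3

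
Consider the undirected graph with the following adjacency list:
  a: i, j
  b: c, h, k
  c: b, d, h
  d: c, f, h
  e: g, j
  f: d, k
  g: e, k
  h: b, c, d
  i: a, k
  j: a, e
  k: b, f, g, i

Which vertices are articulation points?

Removing k increases the component count from 1 to 2, so k is a cut vertex.
By contrast removing i leaves 1 component; it is not a cut vertex. No other vertex is a cut vertex either.

k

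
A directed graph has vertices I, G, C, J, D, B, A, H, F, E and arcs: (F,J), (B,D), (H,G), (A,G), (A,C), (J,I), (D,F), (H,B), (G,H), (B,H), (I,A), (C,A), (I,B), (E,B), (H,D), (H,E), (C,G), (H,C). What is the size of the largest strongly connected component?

{A, B, C, D, E, F, G, H, I, J} are all mutually reachable — one SCC of size 10.
The largest has 10 vertices.

10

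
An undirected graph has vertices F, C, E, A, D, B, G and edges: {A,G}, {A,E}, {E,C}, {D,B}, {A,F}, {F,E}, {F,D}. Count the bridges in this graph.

4

The edges on the cycle A-F-E-A are not bridges since each lies on that cycle.
But removing F-D disconnects F from D; removing D-B disconnects D from B; removing E-C disconnects E from C; removing A-G disconnects A from G — these are bridges.
That makes 4 bridges.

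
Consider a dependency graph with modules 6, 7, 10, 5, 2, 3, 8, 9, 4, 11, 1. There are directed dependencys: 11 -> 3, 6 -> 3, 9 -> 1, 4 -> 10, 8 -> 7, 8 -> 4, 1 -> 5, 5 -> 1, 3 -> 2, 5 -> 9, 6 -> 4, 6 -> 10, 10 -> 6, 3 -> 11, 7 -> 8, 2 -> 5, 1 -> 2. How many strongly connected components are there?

4

{1, 2, 5, 9} are all mutually reachable — one SCC of size 4.
{4, 6, 10} are all mutually reachable — one SCC of size 3.
{7, 8} are all mutually reachable — one SCC of size 2.
{3, 11} are all mutually reachable — one SCC of size 2.
That gives 4 strongly connected components.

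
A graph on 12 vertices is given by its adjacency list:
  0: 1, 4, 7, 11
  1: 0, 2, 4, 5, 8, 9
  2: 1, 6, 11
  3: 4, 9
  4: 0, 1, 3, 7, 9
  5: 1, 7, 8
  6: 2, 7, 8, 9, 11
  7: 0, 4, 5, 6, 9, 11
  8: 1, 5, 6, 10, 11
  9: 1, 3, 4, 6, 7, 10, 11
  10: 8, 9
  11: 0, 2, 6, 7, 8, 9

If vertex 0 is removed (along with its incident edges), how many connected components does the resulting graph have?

With 0 gone, the remaining components are: {1, 2, 3, 4, 5, 6, 7, 8, 9, 10, 11}.
That is 1 component.

1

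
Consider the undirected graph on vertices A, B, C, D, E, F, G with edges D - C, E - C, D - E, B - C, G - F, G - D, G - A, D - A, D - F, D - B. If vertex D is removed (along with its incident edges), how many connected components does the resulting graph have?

2

With D gone, the remaining components are: {A, F, G}; {B, C, E}.
That is 2 components.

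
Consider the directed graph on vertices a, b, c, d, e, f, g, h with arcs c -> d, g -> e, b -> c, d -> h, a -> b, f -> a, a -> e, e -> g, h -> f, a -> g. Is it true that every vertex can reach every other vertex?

There is no directed path from e to d, so the graph is not strongly connected.

No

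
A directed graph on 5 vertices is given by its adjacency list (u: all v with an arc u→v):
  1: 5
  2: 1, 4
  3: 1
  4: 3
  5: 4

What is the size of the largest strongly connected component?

{1, 3, 4, 5} are all mutually reachable — one SCC of size 4.
{2} is an SCC by itself.
The largest has 4 vertices.

4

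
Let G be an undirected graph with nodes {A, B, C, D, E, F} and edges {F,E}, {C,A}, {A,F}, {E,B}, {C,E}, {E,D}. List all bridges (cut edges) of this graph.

The edges on the cycle C-A-F-E-C are not bridges since each lies on that cycle.
But removing E–D disconnects E from D; removing E–B disconnects E from B — these are bridges.

B-E, D-E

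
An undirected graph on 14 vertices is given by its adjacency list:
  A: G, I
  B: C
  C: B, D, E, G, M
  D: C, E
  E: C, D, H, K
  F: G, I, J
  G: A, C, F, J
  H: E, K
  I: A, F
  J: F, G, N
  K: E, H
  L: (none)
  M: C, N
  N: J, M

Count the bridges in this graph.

The edges on the cycle E-K-H-E are not bridges since each lies on that cycle.
But removing B-C disconnects B from C — this is a bridge.

1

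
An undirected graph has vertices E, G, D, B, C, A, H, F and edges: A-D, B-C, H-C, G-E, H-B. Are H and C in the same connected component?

From H we can reach B, C, H, which includes C.

Yes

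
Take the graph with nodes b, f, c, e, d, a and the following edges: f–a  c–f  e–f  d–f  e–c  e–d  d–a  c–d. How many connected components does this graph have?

b is isolated — a component by itself.
Starting from a we can reach a, c, d, e, f. That is one component of size 5.
Total: 2 components.

2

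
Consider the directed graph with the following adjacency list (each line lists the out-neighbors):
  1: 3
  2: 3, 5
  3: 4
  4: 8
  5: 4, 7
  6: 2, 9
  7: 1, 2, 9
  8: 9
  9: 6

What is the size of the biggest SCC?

9

{1, 2, 3, 4, 5, 6, 7, 8, 9} are all mutually reachable — one SCC of size 9.
The largest has 9 vertices.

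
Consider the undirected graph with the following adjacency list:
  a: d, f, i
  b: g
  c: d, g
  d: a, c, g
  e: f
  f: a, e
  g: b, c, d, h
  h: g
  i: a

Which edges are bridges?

a-d, a-f, a-i, b-g, e-f, g-h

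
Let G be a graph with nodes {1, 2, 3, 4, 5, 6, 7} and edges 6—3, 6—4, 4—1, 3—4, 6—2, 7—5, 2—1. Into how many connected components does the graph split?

2

Starting from 5 we can reach 5, 7. That is one component of size 2.
Starting from 1 we can reach 1, 2, 3, 4, 6. That is one component of size 5.
Total: 2 components.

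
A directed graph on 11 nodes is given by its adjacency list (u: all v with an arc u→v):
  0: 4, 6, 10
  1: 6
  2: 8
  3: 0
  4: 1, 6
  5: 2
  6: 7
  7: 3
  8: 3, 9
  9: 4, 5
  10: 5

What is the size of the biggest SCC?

{0, 1, 2, 3, 4, 5, 6, 7, 8, 9, 10} are all mutually reachable — one SCC of size 11.
The largest has 11 vertices.

11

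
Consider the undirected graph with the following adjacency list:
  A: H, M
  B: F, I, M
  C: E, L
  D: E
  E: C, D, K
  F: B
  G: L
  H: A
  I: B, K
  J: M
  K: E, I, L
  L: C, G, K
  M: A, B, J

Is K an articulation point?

Deleting K raises the number of components from 1 to 2, so K is a cut vertex.

Yes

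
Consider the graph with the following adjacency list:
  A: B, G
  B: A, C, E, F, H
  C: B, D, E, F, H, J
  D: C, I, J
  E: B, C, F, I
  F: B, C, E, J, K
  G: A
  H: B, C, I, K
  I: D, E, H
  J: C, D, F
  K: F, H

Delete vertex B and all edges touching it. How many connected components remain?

2

With B gone, the remaining components are: {A, G}; {C, D, E, F, H, I, J, K}.
That is 2 components.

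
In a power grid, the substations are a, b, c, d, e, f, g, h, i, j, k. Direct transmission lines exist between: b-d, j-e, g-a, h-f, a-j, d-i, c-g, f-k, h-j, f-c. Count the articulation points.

3

Removing d increases the component count from 2 to 3, so d is a cut vertex.
Removing f increases the component count from 2 to 3, so f is a cut vertex.
Removing j increases the component count from 2 to 3, so j is a cut vertex.
By contrast removing i leaves 2 components; it is not a cut vertex. No other vertex is a cut vertex either.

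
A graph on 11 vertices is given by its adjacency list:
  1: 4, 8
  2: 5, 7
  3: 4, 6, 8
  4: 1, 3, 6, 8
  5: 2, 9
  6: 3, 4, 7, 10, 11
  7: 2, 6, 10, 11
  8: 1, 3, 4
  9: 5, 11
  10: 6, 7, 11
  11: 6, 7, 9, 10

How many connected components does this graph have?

1

Starting from 1 we can reach 1, 2, 3, 4, 5, 6, 7, 8, 9, 10, 11. That is one component of size 11.
Total: 1 component.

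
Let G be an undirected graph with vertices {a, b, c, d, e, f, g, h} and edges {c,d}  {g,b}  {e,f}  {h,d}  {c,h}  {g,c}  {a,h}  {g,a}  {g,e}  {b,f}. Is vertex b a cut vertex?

No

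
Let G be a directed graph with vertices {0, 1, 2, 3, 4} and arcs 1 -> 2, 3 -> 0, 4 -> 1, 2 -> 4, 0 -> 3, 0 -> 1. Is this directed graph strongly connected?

No

There is no directed path from 2 to 0, so the graph is not strongly connected.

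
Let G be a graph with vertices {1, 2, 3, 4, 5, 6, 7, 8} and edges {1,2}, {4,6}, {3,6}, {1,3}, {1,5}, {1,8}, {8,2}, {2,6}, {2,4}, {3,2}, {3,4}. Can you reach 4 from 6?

Yes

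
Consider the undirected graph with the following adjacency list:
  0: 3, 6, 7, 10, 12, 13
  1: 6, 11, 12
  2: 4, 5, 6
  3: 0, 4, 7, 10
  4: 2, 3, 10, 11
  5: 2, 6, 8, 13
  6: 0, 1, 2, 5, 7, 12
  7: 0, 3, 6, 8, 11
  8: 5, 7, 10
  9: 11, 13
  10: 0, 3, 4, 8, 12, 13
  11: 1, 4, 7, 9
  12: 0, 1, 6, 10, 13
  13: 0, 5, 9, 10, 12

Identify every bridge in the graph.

none

The edges on the cycle 6-12-1-6 are not bridges since each lies on that cycle.
Every edge lies on some cycle, so there are no bridges.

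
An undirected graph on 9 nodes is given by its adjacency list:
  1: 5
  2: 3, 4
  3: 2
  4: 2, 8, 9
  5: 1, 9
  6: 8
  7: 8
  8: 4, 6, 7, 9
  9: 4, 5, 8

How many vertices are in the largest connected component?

9

Starting from 1 we can reach 1, 2, 3, 4, 5, 6, 7, 8, 9. That is one component of size 9.
The largest has 9 vertices.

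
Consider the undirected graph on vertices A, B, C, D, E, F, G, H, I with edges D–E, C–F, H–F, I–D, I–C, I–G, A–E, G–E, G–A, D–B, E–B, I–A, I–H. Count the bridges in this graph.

The edges on the cycle I-H-F-C-I are not bridges since each lies on that cycle.
Every edge lies on some cycle, so there are no bridges.

0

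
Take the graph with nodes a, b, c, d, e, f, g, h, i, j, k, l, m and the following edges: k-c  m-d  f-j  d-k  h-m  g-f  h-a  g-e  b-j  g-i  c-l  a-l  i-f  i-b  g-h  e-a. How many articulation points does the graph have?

1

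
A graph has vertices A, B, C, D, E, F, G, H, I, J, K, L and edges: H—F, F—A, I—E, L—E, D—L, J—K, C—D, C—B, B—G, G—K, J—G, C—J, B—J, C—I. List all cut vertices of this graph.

C, F

Removing C increases the component count from 2 to 3, so C is a cut vertex.
Removing F increases the component count from 2 to 3, so F is a cut vertex.
By contrast removing L leaves 2 components; it is not a cut vertex. No other vertex is a cut vertex either.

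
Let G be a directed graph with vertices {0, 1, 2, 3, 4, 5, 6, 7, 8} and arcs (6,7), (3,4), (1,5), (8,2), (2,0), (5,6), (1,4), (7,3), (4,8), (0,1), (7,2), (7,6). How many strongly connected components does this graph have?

{0, 1, 2, 3, 4, 5, 6, 7, 8} are all mutually reachable — one SCC of size 9.
That gives 1 strongly connected component.

1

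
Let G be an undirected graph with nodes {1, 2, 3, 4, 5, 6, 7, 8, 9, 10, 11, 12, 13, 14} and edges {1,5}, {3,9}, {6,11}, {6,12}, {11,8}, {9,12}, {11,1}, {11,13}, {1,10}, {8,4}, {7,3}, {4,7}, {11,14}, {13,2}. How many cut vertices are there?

Removing 1 increases the component count from 1 to 3, so 1 is a cut vertex.
Removing 11 increases the component count from 1 to 4, so 11 is a cut vertex.
Removing 13 increases the component count from 1 to 2, so 13 is a cut vertex.
By contrast removing 7 leaves 1 component; it is not a cut vertex. No other vertex is a cut vertex either.

3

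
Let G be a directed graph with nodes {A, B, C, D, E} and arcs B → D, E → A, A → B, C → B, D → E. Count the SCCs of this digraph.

2

{A, B, D, E} are all mutually reachable — one SCC of size 4.
{C} is an SCC by itself.
That gives 2 strongly connected components.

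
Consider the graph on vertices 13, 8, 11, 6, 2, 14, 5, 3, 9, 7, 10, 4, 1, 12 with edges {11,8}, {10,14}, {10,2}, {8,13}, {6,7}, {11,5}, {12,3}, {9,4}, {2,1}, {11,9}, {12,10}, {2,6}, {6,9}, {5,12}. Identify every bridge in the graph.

The edges on the cycle 11-5-12-10-2-6-9-11 are not bridges since each lies on that cycle.
But removing 3 - 12 disconnects 3 from 12; removing 4 - 9 disconnects 4 from 9; removing 13 - 8 disconnects 13 from 8; removing 10 - 14 disconnects 10 from 14 — these are bridges.
In total 7 edges are bridges.

1-2, 10-14, 11-8, 12-3, 13-8, 4-9, 6-7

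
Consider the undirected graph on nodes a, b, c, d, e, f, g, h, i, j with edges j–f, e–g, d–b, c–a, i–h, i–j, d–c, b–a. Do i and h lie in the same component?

Yes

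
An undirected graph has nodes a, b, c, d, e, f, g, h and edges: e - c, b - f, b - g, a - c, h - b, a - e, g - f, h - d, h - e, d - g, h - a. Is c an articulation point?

No

Deleting c leaves 1 component (was 1) (its neighbors a, e remain connected to each other), so c is not a cut vertex.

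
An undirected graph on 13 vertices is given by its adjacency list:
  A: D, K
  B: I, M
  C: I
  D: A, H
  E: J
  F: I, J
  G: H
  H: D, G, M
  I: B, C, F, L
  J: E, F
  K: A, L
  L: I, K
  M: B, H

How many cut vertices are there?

Removing F increases the component count from 1 to 2, so F is a cut vertex.
Removing H increases the component count from 1 to 2, so H is a cut vertex.
Removing I increases the component count from 1 to 3, so I is a cut vertex.
Likewise J is a cut vertex.
By contrast removing G leaves 1 component; it is not a cut vertex. No other vertex is a cut vertex either.

4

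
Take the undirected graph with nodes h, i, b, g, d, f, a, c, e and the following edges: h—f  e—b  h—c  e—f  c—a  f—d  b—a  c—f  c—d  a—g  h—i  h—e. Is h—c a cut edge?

After removing h—c, the path h-f-c still connects them, so the edge is not a bridge.

No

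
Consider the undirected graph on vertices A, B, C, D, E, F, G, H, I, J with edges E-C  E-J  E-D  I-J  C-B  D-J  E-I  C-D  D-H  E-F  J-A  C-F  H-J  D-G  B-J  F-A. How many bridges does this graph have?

1

The edges on the cycle E-C-D-H-J-E are not bridges since each lies on that cycle.
But removing D-G disconnects D from G — this is a bridge.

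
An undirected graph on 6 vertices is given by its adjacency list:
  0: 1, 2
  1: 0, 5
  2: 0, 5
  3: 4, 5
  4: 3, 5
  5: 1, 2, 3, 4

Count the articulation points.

1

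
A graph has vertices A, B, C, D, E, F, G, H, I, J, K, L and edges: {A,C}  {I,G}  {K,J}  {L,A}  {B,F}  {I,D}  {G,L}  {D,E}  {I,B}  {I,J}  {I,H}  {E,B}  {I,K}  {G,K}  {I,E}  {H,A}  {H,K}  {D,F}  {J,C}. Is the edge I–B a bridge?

No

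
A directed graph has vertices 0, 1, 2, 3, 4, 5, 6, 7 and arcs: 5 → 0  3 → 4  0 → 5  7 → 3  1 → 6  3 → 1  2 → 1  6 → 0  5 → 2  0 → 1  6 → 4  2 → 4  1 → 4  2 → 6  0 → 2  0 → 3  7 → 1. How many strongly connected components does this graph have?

3

{0, 1, 2, 3, 5, 6} are all mutually reachable — one SCC of size 6.
{7} is an SCC by itself.
{4} is an SCC by itself.
That gives 3 strongly connected components.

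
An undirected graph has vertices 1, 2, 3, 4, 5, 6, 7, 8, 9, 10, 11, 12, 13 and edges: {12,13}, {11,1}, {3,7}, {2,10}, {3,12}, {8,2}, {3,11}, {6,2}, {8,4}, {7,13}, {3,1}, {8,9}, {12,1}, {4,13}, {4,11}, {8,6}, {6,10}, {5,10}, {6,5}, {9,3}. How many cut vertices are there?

Removing 8 increases the component count from 1 to 2, so 8 is a cut vertex.
By contrast removing 4 leaves 1 component; it is not a cut vertex. No other vertex is a cut vertex either.

1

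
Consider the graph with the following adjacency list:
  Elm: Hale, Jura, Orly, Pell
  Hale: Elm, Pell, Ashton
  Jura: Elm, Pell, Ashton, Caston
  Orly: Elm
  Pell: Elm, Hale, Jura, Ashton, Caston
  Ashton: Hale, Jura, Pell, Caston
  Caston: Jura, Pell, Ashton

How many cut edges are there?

1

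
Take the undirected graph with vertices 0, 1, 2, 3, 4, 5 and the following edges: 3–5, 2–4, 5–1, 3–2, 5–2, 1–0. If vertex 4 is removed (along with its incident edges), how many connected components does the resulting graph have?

1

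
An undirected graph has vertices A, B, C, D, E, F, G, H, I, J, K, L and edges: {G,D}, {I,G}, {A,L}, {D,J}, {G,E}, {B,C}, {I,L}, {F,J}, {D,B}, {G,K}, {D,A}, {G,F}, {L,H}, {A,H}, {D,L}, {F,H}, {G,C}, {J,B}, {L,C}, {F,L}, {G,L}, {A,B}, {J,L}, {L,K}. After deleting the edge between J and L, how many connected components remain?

J and L are still connected via J-F-L, so the component count stays at 1.

1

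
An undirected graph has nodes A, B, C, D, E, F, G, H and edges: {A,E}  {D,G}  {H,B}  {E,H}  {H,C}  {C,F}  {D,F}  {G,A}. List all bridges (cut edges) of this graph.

B-H

The edges on the cycle D-G-A-E-H-C-F-D are not bridges since each lies on that cycle.
But removing H-B disconnects H from B — this is a bridge.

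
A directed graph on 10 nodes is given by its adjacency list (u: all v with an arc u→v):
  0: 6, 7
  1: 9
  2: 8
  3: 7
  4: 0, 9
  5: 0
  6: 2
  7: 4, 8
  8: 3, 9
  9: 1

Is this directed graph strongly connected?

There is no directed path from 9 to 0, so the graph is not strongly connected.

No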